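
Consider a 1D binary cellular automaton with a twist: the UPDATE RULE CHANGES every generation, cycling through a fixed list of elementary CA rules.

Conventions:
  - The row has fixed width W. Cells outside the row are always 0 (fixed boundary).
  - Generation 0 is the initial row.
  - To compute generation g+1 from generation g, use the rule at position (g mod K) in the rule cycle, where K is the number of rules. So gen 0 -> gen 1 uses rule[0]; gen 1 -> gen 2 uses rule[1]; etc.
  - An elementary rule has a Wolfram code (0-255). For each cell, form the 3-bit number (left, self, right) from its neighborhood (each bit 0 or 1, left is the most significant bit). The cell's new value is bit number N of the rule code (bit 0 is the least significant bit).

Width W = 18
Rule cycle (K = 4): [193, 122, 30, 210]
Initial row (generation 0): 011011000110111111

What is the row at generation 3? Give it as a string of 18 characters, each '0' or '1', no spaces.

Answer: 110100101001001011

Derivation:
Gen 0: 011011000110111111
Gen 1 (rule 193): 001001010010011111
Gen 2 (rule 122): 010110101101110001
Gen 3 (rule 30): 110100101001001011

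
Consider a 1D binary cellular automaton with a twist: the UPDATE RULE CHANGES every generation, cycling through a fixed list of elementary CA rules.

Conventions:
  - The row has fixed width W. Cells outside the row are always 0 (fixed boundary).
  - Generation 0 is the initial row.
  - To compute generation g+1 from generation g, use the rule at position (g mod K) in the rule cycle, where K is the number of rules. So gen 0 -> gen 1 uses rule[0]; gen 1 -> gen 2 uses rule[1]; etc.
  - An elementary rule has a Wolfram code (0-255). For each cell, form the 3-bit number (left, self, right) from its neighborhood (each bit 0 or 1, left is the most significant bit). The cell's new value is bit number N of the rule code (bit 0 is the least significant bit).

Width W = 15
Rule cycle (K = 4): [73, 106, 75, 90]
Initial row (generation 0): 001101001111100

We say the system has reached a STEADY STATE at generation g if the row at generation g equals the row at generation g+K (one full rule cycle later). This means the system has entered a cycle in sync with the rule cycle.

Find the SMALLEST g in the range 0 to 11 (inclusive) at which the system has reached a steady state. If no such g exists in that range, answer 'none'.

Answer: none

Derivation:
Gen 0: 001101001111100
Gen 1 (rule 73): 101100001000101
Gen 2 (rule 106): 011100010001010
Gen 3 (rule 75): 110101100110000
Gen 4 (rule 90): 110001111111000
Gen 5 (rule 73): 110101000001011
Gen 6 (rule 106): 111010000010111
Gen 7 (rule 75): 101000111100101
Gen 8 (rule 90): 000101100111000
Gen 9 (rule 73): 110001100101011
Gen 10 (rule 106): 110011101010111
Gen 11 (rule 75): 110110100000101
Gen 12 (rule 90): 110110010001000
Gen 13 (rule 73): 110110000100011
Gen 14 (rule 106): 111110001000111
Gen 15 (rule 75): 100010110011101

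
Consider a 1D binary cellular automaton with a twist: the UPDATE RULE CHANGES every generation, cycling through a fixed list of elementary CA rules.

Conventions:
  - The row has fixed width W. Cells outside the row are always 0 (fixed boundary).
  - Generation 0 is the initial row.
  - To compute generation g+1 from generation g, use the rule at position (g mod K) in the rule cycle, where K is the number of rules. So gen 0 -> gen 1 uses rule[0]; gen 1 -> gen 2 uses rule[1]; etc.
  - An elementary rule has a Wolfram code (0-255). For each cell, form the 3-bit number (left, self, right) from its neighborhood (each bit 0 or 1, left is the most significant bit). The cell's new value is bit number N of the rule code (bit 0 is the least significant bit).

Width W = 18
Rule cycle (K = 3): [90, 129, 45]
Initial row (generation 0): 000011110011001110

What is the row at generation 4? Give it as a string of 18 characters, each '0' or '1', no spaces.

Answer: 011100100100001101

Derivation:
Gen 0: 000011110011001110
Gen 1 (rule 90): 000110011111111011
Gen 2 (rule 129): 110000001111110000
Gen 3 (rule 45): 100111101000000111
Gen 4 (rule 90): 011100100100001101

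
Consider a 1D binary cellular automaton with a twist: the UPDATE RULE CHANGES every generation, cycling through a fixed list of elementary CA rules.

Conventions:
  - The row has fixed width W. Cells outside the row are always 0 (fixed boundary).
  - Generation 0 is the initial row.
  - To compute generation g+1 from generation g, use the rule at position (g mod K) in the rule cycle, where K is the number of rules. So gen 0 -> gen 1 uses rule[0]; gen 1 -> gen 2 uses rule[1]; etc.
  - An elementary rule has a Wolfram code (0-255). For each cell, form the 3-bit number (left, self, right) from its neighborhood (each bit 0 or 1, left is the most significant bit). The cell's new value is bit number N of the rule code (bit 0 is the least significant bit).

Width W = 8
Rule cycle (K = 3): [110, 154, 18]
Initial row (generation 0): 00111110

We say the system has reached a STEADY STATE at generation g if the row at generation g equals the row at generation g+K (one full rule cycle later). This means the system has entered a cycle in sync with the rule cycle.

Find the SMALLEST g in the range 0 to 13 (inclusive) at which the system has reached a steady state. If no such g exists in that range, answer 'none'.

Gen 0: 00111110
Gen 1 (rule 110): 01100010
Gen 2 (rule 154): 11010101
Gen 3 (rule 18): 00000000
Gen 4 (rule 110): 00000000
Gen 5 (rule 154): 00000000
Gen 6 (rule 18): 00000000
Gen 7 (rule 110): 00000000
Gen 8 (rule 154): 00000000
Gen 9 (rule 18): 00000000
Gen 10 (rule 110): 00000000
Gen 11 (rule 154): 00000000
Gen 12 (rule 18): 00000000
Gen 13 (rule 110): 00000000
Gen 14 (rule 154): 00000000
Gen 15 (rule 18): 00000000
Gen 16 (rule 110): 00000000

Answer: 3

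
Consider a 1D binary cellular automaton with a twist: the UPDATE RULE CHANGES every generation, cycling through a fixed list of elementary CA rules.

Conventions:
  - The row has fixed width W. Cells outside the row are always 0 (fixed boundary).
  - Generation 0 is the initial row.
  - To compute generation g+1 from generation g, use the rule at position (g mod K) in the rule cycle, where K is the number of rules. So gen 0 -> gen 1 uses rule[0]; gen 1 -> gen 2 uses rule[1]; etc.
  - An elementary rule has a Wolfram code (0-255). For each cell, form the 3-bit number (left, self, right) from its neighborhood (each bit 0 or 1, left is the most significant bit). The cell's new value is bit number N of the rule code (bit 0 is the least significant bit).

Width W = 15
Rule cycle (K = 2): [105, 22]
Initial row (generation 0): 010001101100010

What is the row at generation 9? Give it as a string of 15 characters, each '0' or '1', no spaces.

Gen 0: 010001101100010
Gen 1 (rule 105): 000101111101000
Gen 2 (rule 22): 001100000001100
Gen 3 (rule 105): 101101111101101
Gen 4 (rule 22): 100000000000001
Gen 5 (rule 105): 001111111111100
Gen 6 (rule 22): 010000000000010
Gen 7 (rule 105): 000111111111000
Gen 8 (rule 22): 001000000000100
Gen 9 (rule 105): 100011111110001

Answer: 100011111110001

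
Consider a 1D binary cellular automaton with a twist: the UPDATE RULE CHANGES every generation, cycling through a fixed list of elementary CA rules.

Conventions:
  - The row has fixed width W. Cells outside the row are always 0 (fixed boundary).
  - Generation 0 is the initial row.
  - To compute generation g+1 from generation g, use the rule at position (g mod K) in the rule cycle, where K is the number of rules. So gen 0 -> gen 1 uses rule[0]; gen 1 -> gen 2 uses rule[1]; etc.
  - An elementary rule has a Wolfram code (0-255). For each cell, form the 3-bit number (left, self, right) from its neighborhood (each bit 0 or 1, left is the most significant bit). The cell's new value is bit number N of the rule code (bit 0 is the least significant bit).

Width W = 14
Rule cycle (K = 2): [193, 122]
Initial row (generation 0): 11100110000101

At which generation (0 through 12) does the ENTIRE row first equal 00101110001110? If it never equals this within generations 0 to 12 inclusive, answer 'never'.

Gen 0: 11100110000101
Gen 1 (rule 193): 01100010110000
Gen 2 (rule 122): 11110101111000
Gen 3 (rule 193): 01110000111011
Gen 4 (rule 122): 11011001101111
Gen 5 (rule 193): 01001000100111
Gen 6 (rule 122): 10110101011101
Gen 7 (rule 193): 00010000001100
Gen 8 (rule 122): 00101000011110
Gen 9 (rule 193): 10000011001110
Gen 10 (rule 122): 01000111111011
Gen 11 (rule 193): 00010011111001
Gen 12 (rule 122): 00101110001110

Answer: 12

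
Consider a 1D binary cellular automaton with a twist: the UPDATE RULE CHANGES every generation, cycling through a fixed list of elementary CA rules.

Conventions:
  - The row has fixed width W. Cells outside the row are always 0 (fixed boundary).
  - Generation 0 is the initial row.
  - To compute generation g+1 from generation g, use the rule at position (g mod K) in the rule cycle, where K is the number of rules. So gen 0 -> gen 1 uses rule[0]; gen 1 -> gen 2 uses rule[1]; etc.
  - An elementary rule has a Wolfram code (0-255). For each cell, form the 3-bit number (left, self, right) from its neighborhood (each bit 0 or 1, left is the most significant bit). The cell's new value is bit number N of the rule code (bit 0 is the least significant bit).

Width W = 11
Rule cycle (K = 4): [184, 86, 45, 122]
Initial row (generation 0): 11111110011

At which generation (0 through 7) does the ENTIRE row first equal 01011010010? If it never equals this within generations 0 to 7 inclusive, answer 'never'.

Answer: 5

Derivation:
Gen 0: 11111110011
Gen 1 (rule 184): 11111101010
Gen 2 (rule 86): 00000101011
Gen 3 (rule 45): 11110111110
Gen 4 (rule 122): 10011100011
Gen 5 (rule 184): 01011010010
Gen 6 (rule 86): 11001011111
Gen 7 (rule 45): 10001110000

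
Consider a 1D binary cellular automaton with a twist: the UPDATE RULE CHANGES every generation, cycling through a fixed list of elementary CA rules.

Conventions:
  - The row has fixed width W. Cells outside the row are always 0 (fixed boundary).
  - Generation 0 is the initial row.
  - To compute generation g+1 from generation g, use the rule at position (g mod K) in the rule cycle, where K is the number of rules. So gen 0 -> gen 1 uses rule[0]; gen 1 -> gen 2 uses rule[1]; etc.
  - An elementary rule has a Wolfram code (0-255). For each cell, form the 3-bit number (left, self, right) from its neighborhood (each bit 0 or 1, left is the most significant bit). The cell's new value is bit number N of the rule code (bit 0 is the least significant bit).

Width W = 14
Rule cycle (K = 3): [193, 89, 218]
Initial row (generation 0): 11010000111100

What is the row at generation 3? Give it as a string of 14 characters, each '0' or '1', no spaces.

Answer: 01110111000010

Derivation:
Gen 0: 11010000111100
Gen 1 (rule 193): 01000110011101
Gen 2 (rule 89): 00110111010100
Gen 3 (rule 218): 01110111000010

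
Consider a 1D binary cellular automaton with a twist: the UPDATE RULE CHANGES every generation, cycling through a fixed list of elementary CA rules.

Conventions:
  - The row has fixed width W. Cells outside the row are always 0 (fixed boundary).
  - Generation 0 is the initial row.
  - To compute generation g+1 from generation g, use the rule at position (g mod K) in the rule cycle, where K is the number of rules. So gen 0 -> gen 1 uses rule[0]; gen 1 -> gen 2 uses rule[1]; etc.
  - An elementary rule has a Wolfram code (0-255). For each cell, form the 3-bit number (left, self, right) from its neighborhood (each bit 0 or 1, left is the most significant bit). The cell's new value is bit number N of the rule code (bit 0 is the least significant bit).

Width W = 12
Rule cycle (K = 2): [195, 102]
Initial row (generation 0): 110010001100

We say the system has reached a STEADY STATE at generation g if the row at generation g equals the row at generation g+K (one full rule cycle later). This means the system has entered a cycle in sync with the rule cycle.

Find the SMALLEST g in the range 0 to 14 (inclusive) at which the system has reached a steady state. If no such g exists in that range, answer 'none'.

Gen 0: 110010001100
Gen 1 (rule 195): 010100110101
Gen 2 (rule 102): 111101011111
Gen 3 (rule 195): 011100001111
Gen 4 (rule 102): 100100010001
Gen 5 (rule 195): 001001100110
Gen 6 (rule 102): 011010101010
Gen 7 (rule 195): 101000000000
Gen 8 (rule 102): 111000000000
Gen 9 (rule 195): 011011111111
Gen 10 (rule 102): 101100000001
Gen 11 (rule 195): 000101111110
Gen 12 (rule 102): 001110000010
Gen 13 (rule 195): 110110111100
Gen 14 (rule 102): 011011000100
Gen 15 (rule 195): 101001011001
Gen 16 (rule 102): 111011101011

Answer: none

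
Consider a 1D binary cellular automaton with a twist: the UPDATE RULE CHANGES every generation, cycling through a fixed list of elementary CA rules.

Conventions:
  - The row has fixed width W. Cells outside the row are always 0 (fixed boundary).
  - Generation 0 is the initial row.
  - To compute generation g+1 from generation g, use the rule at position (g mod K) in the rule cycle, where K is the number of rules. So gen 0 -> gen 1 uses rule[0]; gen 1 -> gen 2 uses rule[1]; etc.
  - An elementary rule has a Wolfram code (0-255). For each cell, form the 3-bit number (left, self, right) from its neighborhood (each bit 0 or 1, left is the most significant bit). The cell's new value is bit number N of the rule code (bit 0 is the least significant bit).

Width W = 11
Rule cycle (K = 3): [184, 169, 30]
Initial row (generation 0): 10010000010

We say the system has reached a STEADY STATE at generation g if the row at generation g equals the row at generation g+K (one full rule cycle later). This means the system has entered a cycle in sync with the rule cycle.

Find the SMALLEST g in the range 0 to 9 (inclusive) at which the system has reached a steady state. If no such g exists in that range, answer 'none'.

Gen 0: 10010000010
Gen 1 (rule 184): 01001000001
Gen 2 (rule 169): 00000011100
Gen 3 (rule 30): 00000110010
Gen 4 (rule 184): 00000101001
Gen 5 (rule 169): 11110010000
Gen 6 (rule 30): 10001111000
Gen 7 (rule 184): 01001110100
Gen 8 (rule 169): 00001101001
Gen 9 (rule 30): 00011001111
Gen 10 (rule 184): 00010101110
Gen 11 (rule 169): 11001011100
Gen 12 (rule 30): 10111010010

Answer: none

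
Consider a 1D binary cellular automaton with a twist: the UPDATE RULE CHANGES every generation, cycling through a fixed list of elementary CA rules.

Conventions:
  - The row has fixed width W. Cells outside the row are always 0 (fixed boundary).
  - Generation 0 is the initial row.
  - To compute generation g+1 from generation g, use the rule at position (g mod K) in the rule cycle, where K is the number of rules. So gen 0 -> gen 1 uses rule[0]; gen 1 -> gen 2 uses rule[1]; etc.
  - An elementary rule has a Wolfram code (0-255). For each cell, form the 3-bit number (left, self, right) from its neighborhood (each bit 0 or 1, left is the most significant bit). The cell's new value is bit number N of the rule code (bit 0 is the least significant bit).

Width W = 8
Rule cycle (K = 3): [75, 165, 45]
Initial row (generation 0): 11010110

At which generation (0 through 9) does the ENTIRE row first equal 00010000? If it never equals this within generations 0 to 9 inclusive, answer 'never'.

Answer: 2

Derivation:
Gen 0: 11010110
Gen 1 (rule 75): 11000110
Gen 2 (rule 165): 00010000
Gen 3 (rule 45): 11010111
Gen 4 (rule 75): 11000101
Gen 5 (rule 165): 00010111
Gen 6 (rule 45): 11011100
Gen 7 (rule 75): 11010101
Gen 8 (rule 165): 00111111
Gen 9 (rule 45): 10100000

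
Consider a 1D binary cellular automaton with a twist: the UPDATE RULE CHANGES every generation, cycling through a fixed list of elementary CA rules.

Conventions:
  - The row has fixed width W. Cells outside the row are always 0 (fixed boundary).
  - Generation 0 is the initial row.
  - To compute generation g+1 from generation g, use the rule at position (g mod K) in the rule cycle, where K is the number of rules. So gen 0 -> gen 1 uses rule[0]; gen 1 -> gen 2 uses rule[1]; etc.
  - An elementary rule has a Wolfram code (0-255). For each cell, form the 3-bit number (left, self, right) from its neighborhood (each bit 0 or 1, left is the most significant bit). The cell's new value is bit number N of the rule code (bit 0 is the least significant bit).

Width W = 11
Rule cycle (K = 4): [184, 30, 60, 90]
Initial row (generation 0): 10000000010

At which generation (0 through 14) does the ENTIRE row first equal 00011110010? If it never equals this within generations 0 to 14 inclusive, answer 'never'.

Gen 0: 10000000010
Gen 1 (rule 184): 01000000001
Gen 2 (rule 30): 11100000011
Gen 3 (rule 60): 10010000010
Gen 4 (rule 90): 01101000101
Gen 5 (rule 184): 01010100010
Gen 6 (rule 30): 11010110111
Gen 7 (rule 60): 10111101100
Gen 8 (rule 90): 00100101110
Gen 9 (rule 184): 00010011101
Gen 10 (rule 30): 00111110001
Gen 11 (rule 60): 00100001001
Gen 12 (rule 90): 01010010110
Gen 13 (rule 184): 00101001101
Gen 14 (rule 30): 01101111001

Answer: never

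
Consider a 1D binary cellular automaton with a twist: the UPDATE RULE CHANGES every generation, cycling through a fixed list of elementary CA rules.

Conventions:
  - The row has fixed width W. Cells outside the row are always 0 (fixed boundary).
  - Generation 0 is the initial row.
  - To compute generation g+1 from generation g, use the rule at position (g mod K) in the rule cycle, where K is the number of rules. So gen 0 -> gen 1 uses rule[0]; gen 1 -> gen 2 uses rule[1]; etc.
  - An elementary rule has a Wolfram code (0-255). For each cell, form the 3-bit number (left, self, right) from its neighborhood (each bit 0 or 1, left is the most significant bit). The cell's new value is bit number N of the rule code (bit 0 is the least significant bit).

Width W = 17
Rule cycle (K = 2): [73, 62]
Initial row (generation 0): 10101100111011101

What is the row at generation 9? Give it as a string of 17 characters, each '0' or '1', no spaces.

Gen 0: 10101100111011101
Gen 1 (rule 73): 00001100101010100
Gen 2 (rule 62): 00011011111111110
Gen 3 (rule 73): 11011010000000010
Gen 4 (rule 62): 10110111000000111
Gen 5 (rule 73): 00110101011110101
Gen 6 (rule 62): 01101111110001111
Gen 7 (rule 73): 01101000010101001
Gen 8 (rule 62): 11011100111111111
Gen 9 (rule 73): 11010100100000001

Answer: 11010100100000001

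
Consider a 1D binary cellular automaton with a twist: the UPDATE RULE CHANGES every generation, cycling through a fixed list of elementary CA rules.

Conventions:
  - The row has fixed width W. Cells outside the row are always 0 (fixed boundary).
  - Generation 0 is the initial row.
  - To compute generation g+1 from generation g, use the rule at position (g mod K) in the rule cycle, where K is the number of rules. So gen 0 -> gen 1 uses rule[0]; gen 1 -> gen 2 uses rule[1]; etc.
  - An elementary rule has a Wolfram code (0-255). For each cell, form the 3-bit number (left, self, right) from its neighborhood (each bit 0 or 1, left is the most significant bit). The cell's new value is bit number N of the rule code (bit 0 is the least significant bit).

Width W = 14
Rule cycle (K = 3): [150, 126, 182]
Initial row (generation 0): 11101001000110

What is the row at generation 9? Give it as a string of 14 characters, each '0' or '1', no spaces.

Gen 0: 11101001000110
Gen 1 (rule 150): 01001111101001
Gen 2 (rule 126): 11111000111111
Gen 3 (rule 182): 01110101011110
Gen 4 (rule 150): 10100101001101
Gen 5 (rule 126): 11111111111111
Gen 6 (rule 182): 01111111111110
Gen 7 (rule 150): 10111111111101
Gen 8 (rule 126): 11100000000111
Gen 9 (rule 182): 01010000001010

Answer: 01010000001010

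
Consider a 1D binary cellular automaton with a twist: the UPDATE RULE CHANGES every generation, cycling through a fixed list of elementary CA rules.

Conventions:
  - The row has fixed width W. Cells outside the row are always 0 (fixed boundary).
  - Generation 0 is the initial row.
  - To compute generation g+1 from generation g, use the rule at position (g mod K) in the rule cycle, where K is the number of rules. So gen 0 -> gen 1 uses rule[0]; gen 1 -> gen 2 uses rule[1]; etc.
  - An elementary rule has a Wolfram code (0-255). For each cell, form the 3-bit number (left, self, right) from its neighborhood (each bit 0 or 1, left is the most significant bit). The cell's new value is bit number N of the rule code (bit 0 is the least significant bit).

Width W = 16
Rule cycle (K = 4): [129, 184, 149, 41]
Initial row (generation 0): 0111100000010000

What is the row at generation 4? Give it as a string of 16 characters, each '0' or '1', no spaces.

Gen 0: 0111100000010000
Gen 1 (rule 129): 0011001111000111
Gen 2 (rule 184): 0010101110100110
Gen 3 (rule 149): 1010100100110001
Gen 4 (rule 41): 0101000000100100

Answer: 0101000000100100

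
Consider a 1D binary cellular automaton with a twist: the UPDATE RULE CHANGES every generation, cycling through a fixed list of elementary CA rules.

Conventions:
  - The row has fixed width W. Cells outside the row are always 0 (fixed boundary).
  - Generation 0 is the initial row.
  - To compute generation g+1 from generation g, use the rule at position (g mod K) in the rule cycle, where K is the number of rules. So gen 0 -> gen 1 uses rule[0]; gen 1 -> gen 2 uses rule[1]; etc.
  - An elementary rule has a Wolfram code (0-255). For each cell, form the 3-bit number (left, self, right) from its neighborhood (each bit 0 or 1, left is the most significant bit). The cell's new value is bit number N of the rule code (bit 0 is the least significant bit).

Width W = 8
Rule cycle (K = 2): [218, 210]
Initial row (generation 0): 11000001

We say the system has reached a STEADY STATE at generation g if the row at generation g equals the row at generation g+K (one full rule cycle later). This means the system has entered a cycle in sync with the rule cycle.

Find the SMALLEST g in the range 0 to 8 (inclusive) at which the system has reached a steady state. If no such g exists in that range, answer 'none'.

Answer: 7

Derivation:
Gen 0: 11000001
Gen 1 (rule 218): 11100010
Gen 2 (rule 210): 01110101
Gen 3 (rule 218): 11110000
Gen 4 (rule 210): 01111000
Gen 5 (rule 218): 11111100
Gen 6 (rule 210): 01111110
Gen 7 (rule 218): 11111111
Gen 8 (rule 210): 01111111
Gen 9 (rule 218): 11111111
Gen 10 (rule 210): 01111111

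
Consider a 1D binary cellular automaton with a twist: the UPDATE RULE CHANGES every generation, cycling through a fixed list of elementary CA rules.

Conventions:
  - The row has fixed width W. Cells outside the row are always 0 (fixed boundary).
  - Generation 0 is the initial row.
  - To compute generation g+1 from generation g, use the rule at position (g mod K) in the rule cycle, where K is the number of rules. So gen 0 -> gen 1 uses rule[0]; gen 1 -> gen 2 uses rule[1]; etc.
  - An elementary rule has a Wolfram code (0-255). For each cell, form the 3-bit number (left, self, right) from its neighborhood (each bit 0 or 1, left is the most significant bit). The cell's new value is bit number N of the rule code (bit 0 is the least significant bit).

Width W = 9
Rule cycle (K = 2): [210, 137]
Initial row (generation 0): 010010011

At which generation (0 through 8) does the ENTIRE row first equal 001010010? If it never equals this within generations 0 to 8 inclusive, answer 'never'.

Gen 0: 010010011
Gen 1 (rule 210): 101101101
Gen 2 (rule 137): 001001000
Gen 3 (rule 210): 010110100
Gen 4 (rule 137): 000100001
Gen 5 (rule 210): 001010010
Gen 6 (rule 137): 100000000
Gen 7 (rule 210): 010000000
Gen 8 (rule 137): 000111111

Answer: 5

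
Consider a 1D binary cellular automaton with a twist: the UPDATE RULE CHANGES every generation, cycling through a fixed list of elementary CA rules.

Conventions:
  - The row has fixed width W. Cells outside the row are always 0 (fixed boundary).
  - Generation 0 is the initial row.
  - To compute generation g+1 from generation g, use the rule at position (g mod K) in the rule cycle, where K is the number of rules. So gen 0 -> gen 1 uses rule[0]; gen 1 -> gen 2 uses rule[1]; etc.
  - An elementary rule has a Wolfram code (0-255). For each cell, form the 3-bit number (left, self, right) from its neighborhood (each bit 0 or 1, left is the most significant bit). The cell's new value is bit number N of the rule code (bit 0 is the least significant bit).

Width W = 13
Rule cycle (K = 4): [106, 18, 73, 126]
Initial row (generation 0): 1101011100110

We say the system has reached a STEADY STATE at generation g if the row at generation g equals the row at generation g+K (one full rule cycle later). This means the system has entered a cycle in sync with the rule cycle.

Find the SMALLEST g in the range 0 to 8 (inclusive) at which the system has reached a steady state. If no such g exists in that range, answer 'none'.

Answer: none

Derivation:
Gen 0: 1101011100110
Gen 1 (rule 106): 1110110101110
Gen 2 (rule 18): 0000000000001
Gen 3 (rule 73): 1111111111100
Gen 4 (rule 126): 1000000000110
Gen 5 (rule 106): 0000000001110
Gen 6 (rule 18): 0000000010001
Gen 7 (rule 73): 1111111000100
Gen 8 (rule 126): 1000001101110
Gen 9 (rule 106): 0000011111010
Gen 10 (rule 18): 0000100000001
Gen 11 (rule 73): 1110001111100
Gen 12 (rule 126): 1011011000110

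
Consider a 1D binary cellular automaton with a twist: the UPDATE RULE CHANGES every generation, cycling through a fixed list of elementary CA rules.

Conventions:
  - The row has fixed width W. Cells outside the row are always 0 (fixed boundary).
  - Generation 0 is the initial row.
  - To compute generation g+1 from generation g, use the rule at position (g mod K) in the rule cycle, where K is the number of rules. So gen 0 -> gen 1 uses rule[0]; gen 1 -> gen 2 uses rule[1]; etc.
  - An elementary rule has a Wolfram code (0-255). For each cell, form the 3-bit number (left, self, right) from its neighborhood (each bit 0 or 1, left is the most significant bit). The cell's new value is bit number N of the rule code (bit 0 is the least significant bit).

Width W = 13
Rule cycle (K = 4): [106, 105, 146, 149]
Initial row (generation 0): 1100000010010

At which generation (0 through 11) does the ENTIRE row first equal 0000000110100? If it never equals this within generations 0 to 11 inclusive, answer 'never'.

Answer: 11

Derivation:
Gen 0: 1100000010010
Gen 1 (rule 106): 1100000100100
Gen 2 (rule 105): 1101110000001
Gen 3 (rule 146): 0000101000010
Gen 4 (rule 149): 1110101111011
Gen 5 (rule 106): 1011011001111
Gen 6 (rule 105): 0111111001001
Gen 7 (rule 146): 1011110110110
Gen 8 (rule 149): 1001100000001
Gen 9 (rule 106): 0011100000010
Gen 10 (rule 105): 1010101111000
Gen 11 (rule 146): 0000000110100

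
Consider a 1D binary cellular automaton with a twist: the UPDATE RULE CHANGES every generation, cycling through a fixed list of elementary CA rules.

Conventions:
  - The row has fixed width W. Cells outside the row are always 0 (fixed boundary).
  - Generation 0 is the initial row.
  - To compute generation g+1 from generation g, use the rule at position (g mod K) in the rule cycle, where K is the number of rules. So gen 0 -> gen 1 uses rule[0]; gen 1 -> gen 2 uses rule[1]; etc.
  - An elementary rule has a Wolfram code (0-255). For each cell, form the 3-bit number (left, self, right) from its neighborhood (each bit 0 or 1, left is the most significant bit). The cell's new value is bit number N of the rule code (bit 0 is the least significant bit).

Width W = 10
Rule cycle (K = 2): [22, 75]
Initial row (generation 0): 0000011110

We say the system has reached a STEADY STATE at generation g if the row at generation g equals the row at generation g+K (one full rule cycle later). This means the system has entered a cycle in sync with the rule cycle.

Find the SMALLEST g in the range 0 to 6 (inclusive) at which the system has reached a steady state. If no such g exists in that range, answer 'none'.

Answer: 5

Derivation:
Gen 0: 0000011110
Gen 1 (rule 22): 0000100001
Gen 2 (rule 75): 1111001110
Gen 3 (rule 22): 0000110001
Gen 4 (rule 75): 1111110110
Gen 5 (rule 22): 0000000001
Gen 6 (rule 75): 1111111110
Gen 7 (rule 22): 0000000001
Gen 8 (rule 75): 1111111110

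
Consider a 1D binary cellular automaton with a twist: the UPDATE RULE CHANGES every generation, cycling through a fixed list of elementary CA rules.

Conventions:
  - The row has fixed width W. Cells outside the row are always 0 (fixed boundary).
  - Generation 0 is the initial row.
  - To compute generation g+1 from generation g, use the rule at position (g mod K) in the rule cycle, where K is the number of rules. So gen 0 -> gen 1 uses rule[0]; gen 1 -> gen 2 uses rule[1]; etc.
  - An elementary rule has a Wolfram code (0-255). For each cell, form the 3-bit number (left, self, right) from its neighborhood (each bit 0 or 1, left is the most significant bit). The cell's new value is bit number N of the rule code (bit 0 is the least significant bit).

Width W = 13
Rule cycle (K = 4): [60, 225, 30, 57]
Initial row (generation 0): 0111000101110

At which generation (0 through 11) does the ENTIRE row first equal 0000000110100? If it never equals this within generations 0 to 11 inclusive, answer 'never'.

Gen 0: 0111000101110
Gen 1 (rule 60): 0100100111001
Gen 2 (rule 225): 0000000011000
Gen 3 (rule 30): 0000000110100
Gen 4 (rule 57): 1111110101011
Gen 5 (rule 60): 1000001111110
Gen 6 (rule 225): 0011100111110
Gen 7 (rule 30): 0110011100001
Gen 8 (rule 57): 0101010011100
Gen 9 (rule 60): 0111111010010
Gen 10 (rule 225): 0011111100000
Gen 11 (rule 30): 0110000010000

Answer: 3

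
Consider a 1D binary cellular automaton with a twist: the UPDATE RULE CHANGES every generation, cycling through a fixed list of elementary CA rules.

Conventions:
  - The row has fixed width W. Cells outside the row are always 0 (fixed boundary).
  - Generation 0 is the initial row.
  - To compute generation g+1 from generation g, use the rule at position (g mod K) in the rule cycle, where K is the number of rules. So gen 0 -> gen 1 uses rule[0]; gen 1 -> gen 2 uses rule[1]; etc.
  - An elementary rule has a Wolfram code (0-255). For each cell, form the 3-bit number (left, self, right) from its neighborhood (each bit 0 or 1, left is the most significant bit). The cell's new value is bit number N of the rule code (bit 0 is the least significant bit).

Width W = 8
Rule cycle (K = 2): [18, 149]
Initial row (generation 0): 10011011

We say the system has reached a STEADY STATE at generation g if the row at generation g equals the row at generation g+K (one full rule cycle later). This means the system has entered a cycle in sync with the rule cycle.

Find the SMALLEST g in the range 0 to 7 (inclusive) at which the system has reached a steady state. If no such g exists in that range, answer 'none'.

Gen 0: 10011011
Gen 1 (rule 18): 01100000
Gen 2 (rule 149): 00011111
Gen 3 (rule 18): 00100000
Gen 4 (rule 149): 10111111
Gen 5 (rule 18): 00000000
Gen 6 (rule 149): 11111111
Gen 7 (rule 18): 00000000
Gen 8 (rule 149): 11111111
Gen 9 (rule 18): 00000000

Answer: 5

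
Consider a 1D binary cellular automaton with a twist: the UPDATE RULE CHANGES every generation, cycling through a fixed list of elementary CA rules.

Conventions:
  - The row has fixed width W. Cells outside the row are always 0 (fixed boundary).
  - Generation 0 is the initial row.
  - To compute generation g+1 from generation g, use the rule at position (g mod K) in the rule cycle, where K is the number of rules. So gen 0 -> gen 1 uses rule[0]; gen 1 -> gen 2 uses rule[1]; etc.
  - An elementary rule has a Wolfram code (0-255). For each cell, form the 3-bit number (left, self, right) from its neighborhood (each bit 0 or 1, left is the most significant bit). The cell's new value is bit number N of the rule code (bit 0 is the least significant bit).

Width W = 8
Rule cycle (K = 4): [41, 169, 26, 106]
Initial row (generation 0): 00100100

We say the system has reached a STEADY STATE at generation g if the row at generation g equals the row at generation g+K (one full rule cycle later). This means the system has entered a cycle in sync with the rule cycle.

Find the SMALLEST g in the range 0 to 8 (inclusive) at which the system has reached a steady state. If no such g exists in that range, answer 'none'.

Gen 0: 00100100
Gen 1 (rule 41): 10000001
Gen 2 (rule 169): 00111100
Gen 3 (rule 26): 01100010
Gen 4 (rule 106): 11100100
Gen 5 (rule 41): 10000001
Gen 6 (rule 169): 00111100
Gen 7 (rule 26): 01100010
Gen 8 (rule 106): 11100100
Gen 9 (rule 41): 10000001
Gen 10 (rule 169): 00111100
Gen 11 (rule 26): 01100010
Gen 12 (rule 106): 11100100

Answer: 1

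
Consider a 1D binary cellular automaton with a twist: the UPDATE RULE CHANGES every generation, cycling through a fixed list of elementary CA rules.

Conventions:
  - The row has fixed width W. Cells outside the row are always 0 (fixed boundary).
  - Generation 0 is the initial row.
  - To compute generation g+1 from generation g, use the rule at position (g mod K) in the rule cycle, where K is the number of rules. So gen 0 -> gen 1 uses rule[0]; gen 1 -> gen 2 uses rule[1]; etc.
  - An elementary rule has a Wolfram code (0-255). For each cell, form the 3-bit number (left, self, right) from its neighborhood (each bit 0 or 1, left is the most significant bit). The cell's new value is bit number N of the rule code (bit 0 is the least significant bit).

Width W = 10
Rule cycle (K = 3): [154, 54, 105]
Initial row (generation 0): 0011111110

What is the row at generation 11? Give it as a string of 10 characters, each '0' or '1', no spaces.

Answer: 1110011100

Derivation:
Gen 0: 0011111110
Gen 1 (rule 154): 0111111101
Gen 2 (rule 54): 1000000011
Gen 3 (rule 105): 0011111011
Gen 4 (rule 154): 0111110010
Gen 5 (rule 54): 1000001111
Gen 6 (rule 105): 0011101001
Gen 7 (rule 154): 0111000110
Gen 8 (rule 54): 1000101001
Gen 9 (rule 105): 0010010000
Gen 10 (rule 154): 0101101000
Gen 11 (rule 54): 1110011100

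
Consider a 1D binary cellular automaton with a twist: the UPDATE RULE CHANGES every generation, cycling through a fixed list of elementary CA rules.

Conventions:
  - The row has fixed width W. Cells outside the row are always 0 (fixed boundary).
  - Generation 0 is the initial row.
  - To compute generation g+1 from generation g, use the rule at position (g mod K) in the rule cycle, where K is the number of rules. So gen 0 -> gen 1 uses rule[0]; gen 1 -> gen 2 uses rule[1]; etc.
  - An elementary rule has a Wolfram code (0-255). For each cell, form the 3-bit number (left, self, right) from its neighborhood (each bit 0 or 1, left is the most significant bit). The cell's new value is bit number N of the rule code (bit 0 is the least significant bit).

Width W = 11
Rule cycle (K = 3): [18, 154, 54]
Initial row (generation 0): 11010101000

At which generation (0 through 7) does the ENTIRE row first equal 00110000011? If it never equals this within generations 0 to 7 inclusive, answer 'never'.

Answer: never

Derivation:
Gen 0: 11010101000
Gen 1 (rule 18): 00000000100
Gen 2 (rule 154): 00000001010
Gen 3 (rule 54): 00000011111
Gen 4 (rule 18): 00000100000
Gen 5 (rule 154): 00001010000
Gen 6 (rule 54): 00011111000
Gen 7 (rule 18): 00100000100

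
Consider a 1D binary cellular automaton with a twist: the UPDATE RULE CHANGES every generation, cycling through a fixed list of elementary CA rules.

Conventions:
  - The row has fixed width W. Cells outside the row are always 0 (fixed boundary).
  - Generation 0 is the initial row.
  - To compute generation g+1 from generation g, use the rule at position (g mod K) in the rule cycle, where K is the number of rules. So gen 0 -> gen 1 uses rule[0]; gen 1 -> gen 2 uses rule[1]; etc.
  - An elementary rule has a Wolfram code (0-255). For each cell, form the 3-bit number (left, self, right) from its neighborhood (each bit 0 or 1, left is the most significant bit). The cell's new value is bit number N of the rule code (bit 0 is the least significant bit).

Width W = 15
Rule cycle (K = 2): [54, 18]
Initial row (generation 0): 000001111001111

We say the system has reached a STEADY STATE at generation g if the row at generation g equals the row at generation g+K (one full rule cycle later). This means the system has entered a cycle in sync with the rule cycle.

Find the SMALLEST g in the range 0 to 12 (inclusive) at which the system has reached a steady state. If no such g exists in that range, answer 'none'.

Gen 0: 000001111001111
Gen 1 (rule 54): 000010000110000
Gen 2 (rule 18): 000101001001000
Gen 3 (rule 54): 001111111111100
Gen 4 (rule 18): 010000000000010
Gen 5 (rule 54): 111000000000111
Gen 6 (rule 18): 000100000001000
Gen 7 (rule 54): 001110000011100
Gen 8 (rule 18): 010001000100010
Gen 9 (rule 54): 111011101110111
Gen 10 (rule 18): 000000000000000
Gen 11 (rule 54): 000000000000000
Gen 12 (rule 18): 000000000000000
Gen 13 (rule 54): 000000000000000
Gen 14 (rule 18): 000000000000000

Answer: 10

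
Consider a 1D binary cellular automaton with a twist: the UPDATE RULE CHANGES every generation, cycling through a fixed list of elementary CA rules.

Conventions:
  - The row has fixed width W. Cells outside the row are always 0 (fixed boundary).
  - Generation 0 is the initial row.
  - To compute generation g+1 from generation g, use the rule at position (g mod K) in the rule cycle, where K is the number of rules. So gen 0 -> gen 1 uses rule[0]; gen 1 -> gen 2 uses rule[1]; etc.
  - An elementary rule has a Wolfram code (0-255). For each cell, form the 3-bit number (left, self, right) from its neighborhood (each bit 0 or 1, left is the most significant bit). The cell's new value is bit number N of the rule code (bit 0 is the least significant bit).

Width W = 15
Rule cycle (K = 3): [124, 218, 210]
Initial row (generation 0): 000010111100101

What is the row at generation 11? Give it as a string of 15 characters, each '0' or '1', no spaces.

Answer: 100110010000111

Derivation:
Gen 0: 000010111100101
Gen 1 (rule 124): 000011100110111
Gen 2 (rule 218): 000111111110111
Gen 3 (rule 210): 001011111110011
Gen 4 (rule 124): 001110000011011
Gen 5 (rule 218): 011111000111011
Gen 6 (rule 210): 101111101011001
Gen 7 (rule 124): 111000111111101
Gen 8 (rule 218): 111101111111100
Gen 9 (rule 210): 011100111111110
Gen 10 (rule 124): 010110100000011
Gen 11 (rule 218): 100110010000111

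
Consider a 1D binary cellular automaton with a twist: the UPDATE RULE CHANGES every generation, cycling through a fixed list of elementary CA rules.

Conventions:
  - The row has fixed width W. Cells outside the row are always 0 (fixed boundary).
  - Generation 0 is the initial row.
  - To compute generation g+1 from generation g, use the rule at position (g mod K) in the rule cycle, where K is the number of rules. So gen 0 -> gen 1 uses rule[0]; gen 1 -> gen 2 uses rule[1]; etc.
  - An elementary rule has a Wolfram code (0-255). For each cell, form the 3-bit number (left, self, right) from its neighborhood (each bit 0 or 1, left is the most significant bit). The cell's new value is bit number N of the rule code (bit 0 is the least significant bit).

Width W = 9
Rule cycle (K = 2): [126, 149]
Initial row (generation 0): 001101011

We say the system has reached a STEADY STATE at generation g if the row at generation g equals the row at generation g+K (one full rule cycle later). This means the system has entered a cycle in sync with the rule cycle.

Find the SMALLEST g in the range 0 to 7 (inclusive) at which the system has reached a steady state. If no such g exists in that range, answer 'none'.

Answer: none

Derivation:
Gen 0: 001101011
Gen 1 (rule 126): 011111111
Gen 2 (rule 149): 001111110
Gen 3 (rule 126): 011000011
Gen 4 (rule 149): 000111000
Gen 5 (rule 126): 001101100
Gen 6 (rule 149): 100000011
Gen 7 (rule 126): 110000111
Gen 8 (rule 149): 001110010
Gen 9 (rule 126): 011011111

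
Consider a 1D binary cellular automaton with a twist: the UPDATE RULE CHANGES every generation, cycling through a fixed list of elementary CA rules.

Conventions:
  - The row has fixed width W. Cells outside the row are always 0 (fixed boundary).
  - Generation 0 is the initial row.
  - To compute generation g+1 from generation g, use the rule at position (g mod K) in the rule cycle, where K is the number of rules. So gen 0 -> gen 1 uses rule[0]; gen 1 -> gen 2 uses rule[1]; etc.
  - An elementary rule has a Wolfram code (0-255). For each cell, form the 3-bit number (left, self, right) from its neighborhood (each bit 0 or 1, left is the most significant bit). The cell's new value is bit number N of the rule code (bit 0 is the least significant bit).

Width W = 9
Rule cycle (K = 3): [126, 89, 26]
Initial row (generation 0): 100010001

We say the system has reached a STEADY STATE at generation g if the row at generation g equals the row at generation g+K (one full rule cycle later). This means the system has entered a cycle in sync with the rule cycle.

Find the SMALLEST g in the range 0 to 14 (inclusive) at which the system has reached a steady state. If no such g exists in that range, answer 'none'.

Gen 0: 100010001
Gen 1 (rule 126): 110111011
Gen 2 (rule 89): 110101011
Gen 3 (rule 26): 100000010
Gen 4 (rule 126): 110000111
Gen 5 (rule 89): 111110101
Gen 6 (rule 26): 100000000
Gen 7 (rule 126): 110000000
Gen 8 (rule 89): 111111111
Gen 9 (rule 26): 100000000
Gen 10 (rule 126): 110000000
Gen 11 (rule 89): 111111111
Gen 12 (rule 26): 100000000
Gen 13 (rule 126): 110000000
Gen 14 (rule 89): 111111111
Gen 15 (rule 26): 100000000
Gen 16 (rule 126): 110000000
Gen 17 (rule 89): 111111111

Answer: 6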